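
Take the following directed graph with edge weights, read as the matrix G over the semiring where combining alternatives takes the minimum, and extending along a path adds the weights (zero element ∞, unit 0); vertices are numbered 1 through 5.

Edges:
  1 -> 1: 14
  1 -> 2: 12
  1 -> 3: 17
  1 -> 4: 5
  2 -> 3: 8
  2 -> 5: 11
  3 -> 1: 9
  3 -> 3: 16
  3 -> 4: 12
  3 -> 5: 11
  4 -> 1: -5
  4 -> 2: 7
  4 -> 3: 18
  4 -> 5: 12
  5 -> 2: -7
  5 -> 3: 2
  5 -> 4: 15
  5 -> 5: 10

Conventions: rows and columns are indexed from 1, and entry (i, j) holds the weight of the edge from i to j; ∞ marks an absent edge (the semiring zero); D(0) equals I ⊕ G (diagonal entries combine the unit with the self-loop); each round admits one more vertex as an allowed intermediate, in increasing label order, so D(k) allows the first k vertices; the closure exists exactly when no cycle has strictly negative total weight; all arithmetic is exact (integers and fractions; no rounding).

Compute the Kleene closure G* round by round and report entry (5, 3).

D(0):
  [0, 12, 17, 5, ∞]
  [∞, 0, 8, ∞, 11]
  [9, ∞, 0, 12, 11]
  [-5, 7, 18, 0, 12]
  [∞, -7, 2, 15, 0]
D(1):
  [0, 12, 17, 5, ∞]
  [∞, 0, 8, ∞, 11]
  [9, 21, 0, 12, 11]
  [-5, 7, 12, 0, 12]
  [∞, -7, 2, 15, 0]
D(2):
  [0, 12, 17, 5, 23]
  [∞, 0, 8, ∞, 11]
  [9, 21, 0, 12, 11]
  [-5, 7, 12, 0, 12]
  [∞, -7, 1, 15, 0]
D(3):
  [0, 12, 17, 5, 23]
  [17, 0, 8, 20, 11]
  [9, 21, 0, 12, 11]
  [-5, 7, 12, 0, 12]
  [10, -7, 1, 13, 0]
D(4):
  [0, 12, 17, 5, 17]
  [15, 0, 8, 20, 11]
  [7, 19, 0, 12, 11]
  [-5, 7, 12, 0, 12]
  [8, -7, 1, 13, 0]
D(5):
  [0, 10, 17, 5, 17]
  [15, 0, 8, 20, 11]
  [7, 4, 0, 12, 11]
  [-5, 5, 12, 0, 12]
  [8, -7, 1, 13, 0]
Answer: G*[5][3] = 1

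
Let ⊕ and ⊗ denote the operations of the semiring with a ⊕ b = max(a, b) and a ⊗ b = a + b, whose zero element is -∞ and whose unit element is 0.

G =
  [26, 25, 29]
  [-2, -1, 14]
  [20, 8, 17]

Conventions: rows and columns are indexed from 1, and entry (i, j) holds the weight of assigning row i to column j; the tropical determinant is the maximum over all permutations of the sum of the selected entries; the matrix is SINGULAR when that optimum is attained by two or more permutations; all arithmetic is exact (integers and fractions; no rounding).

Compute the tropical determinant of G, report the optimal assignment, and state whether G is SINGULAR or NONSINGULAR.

σ = (1, 2, 3): 26 + (-1) + 17 = 42
σ = (1, 3, 2): 26 + 14 + 8 = 48
σ = (2, 1, 3): 25 + (-2) + 17 = 40
σ = (2, 3, 1): 25 + 14 + 20 = 59
σ = (3, 1, 2): 29 + (-2) + 8 = 35
σ = (3, 2, 1): 29 + (-1) + 20 = 48
Optimal value attained by: σ = (2, 3, 1).
Answer: det⊕(G) = 59; verdict: NONSINGULAR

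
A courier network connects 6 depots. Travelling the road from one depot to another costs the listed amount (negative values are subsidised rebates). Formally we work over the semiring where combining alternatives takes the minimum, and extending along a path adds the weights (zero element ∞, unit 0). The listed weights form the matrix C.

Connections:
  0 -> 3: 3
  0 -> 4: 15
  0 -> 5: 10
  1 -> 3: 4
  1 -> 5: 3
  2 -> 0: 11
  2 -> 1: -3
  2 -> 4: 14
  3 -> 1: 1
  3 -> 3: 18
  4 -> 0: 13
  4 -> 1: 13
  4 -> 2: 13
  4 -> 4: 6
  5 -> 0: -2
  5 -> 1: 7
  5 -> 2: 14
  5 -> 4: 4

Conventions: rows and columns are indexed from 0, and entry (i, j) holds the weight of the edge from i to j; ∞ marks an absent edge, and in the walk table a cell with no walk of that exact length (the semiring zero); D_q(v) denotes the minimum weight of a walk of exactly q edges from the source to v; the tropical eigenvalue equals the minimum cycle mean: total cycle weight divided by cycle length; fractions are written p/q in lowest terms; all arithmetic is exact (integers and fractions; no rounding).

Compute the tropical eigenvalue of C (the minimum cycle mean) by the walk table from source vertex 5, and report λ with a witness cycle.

q=0: [∞, ∞, ∞, ∞, ∞, 0]
q=1: [-2, 7, 14, ∞, 4, ∞]
q=2: [17, 11, 17, 1, 10, 8]
q=3: [6, 2, 22, 15, 12, 14]
q=4: [12, 16, 25, 6, 18, 5]
q=5: [3, 7, 19, 15, 9, 19]
q=6: [17, 16, 22, 6, 15, 10]
Optimal cycle mean attained by: cycle 0->3->1->5->0, total 3 + 1 + 3 + (-2), length 4.
Answer: λ = 5/4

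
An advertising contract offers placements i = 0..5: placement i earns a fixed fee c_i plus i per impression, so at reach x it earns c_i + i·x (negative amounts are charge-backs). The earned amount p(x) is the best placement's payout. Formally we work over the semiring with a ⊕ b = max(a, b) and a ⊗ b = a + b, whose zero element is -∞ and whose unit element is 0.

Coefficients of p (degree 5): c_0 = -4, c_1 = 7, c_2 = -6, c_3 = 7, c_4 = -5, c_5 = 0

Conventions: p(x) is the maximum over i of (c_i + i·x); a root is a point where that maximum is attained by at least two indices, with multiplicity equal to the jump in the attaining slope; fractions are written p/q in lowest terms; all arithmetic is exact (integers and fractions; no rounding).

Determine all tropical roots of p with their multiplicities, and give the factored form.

hull edge (i=0, c=-4) to (i=1, c=7): slope 11, span 1
hull edge (i=1, c=7) to (i=3, c=7): slope 0, span 2
hull edge (i=3, c=7) to (i=5, c=0): slope -7/2, span 2
Factored form: p(x) = 0 ⊗ (x ⊕ (-11)) ⊗ (x ⊕ 0) ⊗ (x ⊕ 0) ⊗ (x ⊕ 7/2) ⊗ (x ⊕ 7/2)
Answer: roots = -11 (mult 1), 0 (mult 2), 7/2 (mult 2)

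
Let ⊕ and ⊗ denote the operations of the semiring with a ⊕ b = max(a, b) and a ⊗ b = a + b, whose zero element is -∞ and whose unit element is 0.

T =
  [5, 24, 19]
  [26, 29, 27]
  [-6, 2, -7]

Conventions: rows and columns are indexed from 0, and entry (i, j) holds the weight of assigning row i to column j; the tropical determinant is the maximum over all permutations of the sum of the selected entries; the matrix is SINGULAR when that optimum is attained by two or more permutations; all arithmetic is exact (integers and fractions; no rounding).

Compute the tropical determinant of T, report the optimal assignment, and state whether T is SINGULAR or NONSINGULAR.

σ = (0, 1, 2): 5 + 29 + (-7) = 27
σ = (0, 2, 1): 5 + 27 + 2 = 34
σ = (1, 0, 2): 24 + 26 + (-7) = 43
σ = (1, 2, 0): 24 + 27 + (-6) = 45
σ = (2, 0, 1): 19 + 26 + 2 = 47
σ = (2, 1, 0): 19 + 29 + (-6) = 42
Optimal value attained by: σ = (2, 0, 1).
Answer: det⊕(T) = 47; verdict: NONSINGULAR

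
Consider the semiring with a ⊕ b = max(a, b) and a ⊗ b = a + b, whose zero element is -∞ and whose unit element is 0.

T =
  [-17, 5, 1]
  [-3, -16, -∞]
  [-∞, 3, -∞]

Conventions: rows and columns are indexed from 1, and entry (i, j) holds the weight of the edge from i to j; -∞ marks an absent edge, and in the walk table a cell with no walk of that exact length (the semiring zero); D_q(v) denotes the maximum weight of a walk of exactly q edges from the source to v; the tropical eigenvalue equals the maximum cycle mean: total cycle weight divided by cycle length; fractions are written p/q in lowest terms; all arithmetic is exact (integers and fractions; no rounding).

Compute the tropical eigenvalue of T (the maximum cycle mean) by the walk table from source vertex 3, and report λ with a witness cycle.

q=0: [-∞, -∞, 0]
q=1: [-∞, 3, -∞]
q=2: [0, -13, -∞]
q=3: [-16, 5, 1]
Optimal cycle mean attained by: cycle 1->2->1, total 5 + (-3), length 2.
Answer: λ = 1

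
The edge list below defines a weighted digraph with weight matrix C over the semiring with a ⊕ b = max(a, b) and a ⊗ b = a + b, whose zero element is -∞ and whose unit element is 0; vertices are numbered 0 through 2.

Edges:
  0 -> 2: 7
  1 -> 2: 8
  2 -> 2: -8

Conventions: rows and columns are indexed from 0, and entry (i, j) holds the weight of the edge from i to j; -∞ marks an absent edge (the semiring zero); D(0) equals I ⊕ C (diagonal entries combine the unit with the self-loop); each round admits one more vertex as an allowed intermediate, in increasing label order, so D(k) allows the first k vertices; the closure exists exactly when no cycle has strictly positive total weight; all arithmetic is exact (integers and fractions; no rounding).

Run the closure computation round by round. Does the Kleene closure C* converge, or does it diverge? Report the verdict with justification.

D(0):
  [0, -∞, 7]
  [-∞, 0, 8]
  [-∞, -∞, 0]
D(1):
  [0, -∞, 7]
  [-∞, 0, 8]
  [-∞, -∞, 0]
D(2):
  [0, -∞, 7]
  [-∞, 0, 8]
  [-∞, -∞, 0]
D(3):
  [0, -∞, 7]
  [-∞, 0, 8]
  [-∞, -∞, 0]
Key observation: every diagonal entry stays at the unit through all rounds, so no improving cycle exists.
Answer: CONVERGES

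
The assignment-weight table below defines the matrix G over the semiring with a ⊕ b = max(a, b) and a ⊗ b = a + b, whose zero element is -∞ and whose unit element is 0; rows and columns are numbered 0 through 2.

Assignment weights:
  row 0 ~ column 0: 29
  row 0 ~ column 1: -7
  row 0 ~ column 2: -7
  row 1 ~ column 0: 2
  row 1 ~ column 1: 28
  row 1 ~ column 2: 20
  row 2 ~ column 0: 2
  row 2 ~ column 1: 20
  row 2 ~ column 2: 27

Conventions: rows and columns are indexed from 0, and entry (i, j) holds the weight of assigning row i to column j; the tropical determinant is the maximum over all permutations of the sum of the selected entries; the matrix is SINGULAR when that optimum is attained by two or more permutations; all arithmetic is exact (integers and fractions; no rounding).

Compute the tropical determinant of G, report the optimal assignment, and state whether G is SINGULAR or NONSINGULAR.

σ = (0, 1, 2): 29 + 28 + 27 = 84
σ = (0, 2, 1): 29 + 20 + 20 = 69
σ = (1, 0, 2): (-7) + 2 + 27 = 22
σ = (1, 2, 0): (-7) + 20 + 2 = 15
σ = (2, 0, 1): (-7) + 2 + 20 = 15
σ = (2, 1, 0): (-7) + 28 + 2 = 23
Optimal value attained by: σ = (0, 1, 2).
Answer: det⊕(G) = 84; verdict: NONSINGULAR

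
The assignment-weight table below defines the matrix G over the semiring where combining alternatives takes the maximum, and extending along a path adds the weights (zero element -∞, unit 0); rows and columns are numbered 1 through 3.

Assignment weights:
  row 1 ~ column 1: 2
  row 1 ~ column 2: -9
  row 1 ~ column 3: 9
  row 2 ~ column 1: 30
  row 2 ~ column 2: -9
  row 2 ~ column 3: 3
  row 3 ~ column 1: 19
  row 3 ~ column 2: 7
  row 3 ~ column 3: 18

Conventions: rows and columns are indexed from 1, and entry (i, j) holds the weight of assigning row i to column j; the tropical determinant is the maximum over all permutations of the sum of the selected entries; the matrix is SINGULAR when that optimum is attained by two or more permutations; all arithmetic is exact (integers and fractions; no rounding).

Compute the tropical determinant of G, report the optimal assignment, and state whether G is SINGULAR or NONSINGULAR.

σ = (1, 2, 3): 2 + (-9) + 18 = 11
σ = (1, 3, 2): 2 + 3 + 7 = 12
σ = (2, 1, 3): (-9) + 30 + 18 = 39
σ = (2, 3, 1): (-9) + 3 + 19 = 13
σ = (3, 1, 2): 9 + 30 + 7 = 46
σ = (3, 2, 1): 9 + (-9) + 19 = 19
Optimal value attained by: σ = (3, 1, 2).
Answer: det⊕(G) = 46; verdict: NONSINGULAR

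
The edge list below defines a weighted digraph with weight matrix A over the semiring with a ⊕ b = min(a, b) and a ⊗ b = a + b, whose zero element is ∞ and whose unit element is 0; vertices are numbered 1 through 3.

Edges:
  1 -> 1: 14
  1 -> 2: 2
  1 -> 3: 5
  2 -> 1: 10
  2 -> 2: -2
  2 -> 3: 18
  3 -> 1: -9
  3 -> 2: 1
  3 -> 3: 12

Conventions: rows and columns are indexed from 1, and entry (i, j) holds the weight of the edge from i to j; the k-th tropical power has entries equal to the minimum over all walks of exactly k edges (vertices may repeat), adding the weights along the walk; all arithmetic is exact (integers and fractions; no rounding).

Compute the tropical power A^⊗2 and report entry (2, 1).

A^⊗2:
  [-4, 0, 17]
  [8, -4, 15]
  [3, -7, -4]
Key observation: the optimum is the walk 2->2->1, with weight (-2) + 10 = 8.
Optimal value attained by: walk 2->2->1.
Answer: (A^⊗2)[2][1] = 8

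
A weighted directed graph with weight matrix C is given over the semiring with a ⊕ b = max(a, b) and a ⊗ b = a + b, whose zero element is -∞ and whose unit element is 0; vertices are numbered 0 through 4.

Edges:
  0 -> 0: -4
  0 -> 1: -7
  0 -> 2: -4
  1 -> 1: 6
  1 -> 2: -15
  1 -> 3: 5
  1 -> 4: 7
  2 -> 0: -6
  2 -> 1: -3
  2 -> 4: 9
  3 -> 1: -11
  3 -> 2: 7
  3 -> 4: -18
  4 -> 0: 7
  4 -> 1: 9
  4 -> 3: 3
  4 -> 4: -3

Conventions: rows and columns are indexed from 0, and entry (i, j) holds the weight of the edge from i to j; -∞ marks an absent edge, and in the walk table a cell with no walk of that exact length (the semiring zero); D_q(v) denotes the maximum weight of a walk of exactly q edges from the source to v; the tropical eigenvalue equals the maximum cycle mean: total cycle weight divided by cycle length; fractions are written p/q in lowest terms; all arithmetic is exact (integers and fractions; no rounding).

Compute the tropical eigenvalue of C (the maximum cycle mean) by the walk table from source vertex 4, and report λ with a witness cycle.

q=0: [-∞, -∞, -∞, -∞, 0]
q=1: [7, 9, -∞, 3, -3]
q=2: [4, 15, 10, 14, 16]
q=3: [23, 25, 21, 20, 22]
q=4: [29, 31, 27, 30, 32]
q=5: [39, 41, 37, 36, 38]
Optimal cycle mean attained by: cycle 1->4->1, total 7 + 9, length 2.
Answer: λ = 8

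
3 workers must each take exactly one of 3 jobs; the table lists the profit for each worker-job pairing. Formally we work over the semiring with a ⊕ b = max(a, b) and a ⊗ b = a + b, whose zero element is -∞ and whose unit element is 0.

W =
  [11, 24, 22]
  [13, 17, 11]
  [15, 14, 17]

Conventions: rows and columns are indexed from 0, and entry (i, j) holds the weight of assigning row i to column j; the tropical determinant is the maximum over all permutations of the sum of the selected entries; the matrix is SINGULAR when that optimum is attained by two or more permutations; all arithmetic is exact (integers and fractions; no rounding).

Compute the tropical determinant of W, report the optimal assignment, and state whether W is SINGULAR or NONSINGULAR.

σ = (0, 1, 2): 11 + 17 + 17 = 45
σ = (0, 2, 1): 11 + 11 + 14 = 36
σ = (1, 0, 2): 24 + 13 + 17 = 54
σ = (1, 2, 0): 24 + 11 + 15 = 50
σ = (2, 0, 1): 22 + 13 + 14 = 49
σ = (2, 1, 0): 22 + 17 + 15 = 54
Optimal value attained by: σ = (1, 0, 2).
Answer: det⊕(W) = 54; verdict: SINGULAR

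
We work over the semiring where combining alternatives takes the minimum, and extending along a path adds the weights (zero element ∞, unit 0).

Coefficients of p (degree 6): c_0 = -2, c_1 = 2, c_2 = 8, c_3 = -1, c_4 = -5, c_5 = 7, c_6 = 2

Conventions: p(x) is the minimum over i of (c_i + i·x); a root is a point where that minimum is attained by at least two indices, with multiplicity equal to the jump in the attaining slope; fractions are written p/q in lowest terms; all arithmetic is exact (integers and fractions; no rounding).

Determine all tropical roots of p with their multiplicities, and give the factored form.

hull edge (i=0, c=-2) to (i=4, c=-5): slope -3/4, span 4
hull edge (i=4, c=-5) to (i=6, c=2): slope 7/2, span 2
Factored form: p(x) = 2 ⊗ (x ⊕ (-7/2)) ⊗ (x ⊕ (-7/2)) ⊗ (x ⊕ 3/4) ⊗ (x ⊕ 3/4) ⊗ (x ⊕ 3/4) ⊗ (x ⊕ 3/4)
Answer: roots = -7/2 (mult 2), 3/4 (mult 4)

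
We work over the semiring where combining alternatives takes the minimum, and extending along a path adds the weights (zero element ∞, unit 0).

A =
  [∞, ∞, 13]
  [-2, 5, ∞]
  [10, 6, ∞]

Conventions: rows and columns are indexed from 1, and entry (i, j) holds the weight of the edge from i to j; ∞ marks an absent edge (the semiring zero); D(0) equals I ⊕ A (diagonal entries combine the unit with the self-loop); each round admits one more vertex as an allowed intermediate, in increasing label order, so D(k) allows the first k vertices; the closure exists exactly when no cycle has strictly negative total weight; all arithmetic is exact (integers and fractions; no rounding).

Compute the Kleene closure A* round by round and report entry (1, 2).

D(0):
  [0, ∞, 13]
  [-2, 0, ∞]
  [10, 6, 0]
D(1):
  [0, ∞, 13]
  [-2, 0, 11]
  [10, 6, 0]
D(2):
  [0, ∞, 13]
  [-2, 0, 11]
  [4, 6, 0]
D(3):
  [0, 19, 13]
  [-2, 0, 11]
  [4, 6, 0]
Answer: A*[1][2] = 19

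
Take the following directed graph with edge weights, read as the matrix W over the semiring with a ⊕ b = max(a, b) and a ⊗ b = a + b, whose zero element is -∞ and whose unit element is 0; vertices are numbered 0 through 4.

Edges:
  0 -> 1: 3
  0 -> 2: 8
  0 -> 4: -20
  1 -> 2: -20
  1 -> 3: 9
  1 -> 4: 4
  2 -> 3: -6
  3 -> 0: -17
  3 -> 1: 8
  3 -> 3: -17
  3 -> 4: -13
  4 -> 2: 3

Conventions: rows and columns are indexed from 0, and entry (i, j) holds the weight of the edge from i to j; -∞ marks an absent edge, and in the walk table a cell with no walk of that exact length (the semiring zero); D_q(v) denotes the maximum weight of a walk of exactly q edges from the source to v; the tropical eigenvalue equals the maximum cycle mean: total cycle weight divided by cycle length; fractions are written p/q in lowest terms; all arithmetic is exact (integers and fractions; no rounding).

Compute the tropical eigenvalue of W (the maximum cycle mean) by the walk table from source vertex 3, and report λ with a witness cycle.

q=0: [-∞, -∞, -∞, 0, -∞]
q=1: [-17, 8, -∞, -17, -13]
q=2: [-34, -9, -9, 17, 12]
q=3: [0, 25, 15, 0, 4]
q=4: [-17, 8, 8, 34, 29]
q=5: [17, 42, 32, 17, 21]
Optimal cycle mean attained by: cycle 1->3->1, total 9 + 8, length 2.
Answer: λ = 17/2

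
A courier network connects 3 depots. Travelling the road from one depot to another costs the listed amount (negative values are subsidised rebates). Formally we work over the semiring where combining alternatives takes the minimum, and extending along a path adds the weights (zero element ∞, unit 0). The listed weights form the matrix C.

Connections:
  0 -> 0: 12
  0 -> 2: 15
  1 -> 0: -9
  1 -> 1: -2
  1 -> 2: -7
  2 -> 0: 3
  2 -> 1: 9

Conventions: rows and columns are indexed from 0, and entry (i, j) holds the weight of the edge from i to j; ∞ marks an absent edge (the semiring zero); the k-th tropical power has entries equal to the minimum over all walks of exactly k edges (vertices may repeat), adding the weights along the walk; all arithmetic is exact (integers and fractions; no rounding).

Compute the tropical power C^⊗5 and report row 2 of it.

C^⊗2:
  [18, 24, 27]
  [-11, -4, -9]
  [0, 7, 2]
C^⊗3:
  [15, 22, 17]
  [-13, -6, -11]
  [-2, 5, 0]
C^⊗4:
  [13, 20, 15]
  [-15, -8, -13]
  [-4, 3, -2]
C^⊗5:
  [11, 18, 13]
  [-17, -10, -15]
  [-6, 1, -4]
Answer: row 2 of C^⊗5 = [-6, 1, -4]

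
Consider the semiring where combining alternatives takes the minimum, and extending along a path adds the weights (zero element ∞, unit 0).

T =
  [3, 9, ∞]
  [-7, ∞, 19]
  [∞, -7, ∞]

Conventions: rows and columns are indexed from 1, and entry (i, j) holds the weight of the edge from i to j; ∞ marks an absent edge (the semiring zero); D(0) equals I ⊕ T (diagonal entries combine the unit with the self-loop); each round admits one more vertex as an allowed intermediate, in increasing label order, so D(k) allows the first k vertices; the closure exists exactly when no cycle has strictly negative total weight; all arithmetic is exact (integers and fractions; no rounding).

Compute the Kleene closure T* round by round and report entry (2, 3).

D(0):
  [0, 9, ∞]
  [-7, 0, 19]
  [∞, -7, 0]
D(1):
  [0, 9, ∞]
  [-7, 0, 19]
  [∞, -7, 0]
D(2):
  [0, 9, 28]
  [-7, 0, 19]
  [-14, -7, 0]
D(3):
  [0, 9, 28]
  [-7, 0, 19]
  [-14, -7, 0]
Answer: T*[2][3] = 19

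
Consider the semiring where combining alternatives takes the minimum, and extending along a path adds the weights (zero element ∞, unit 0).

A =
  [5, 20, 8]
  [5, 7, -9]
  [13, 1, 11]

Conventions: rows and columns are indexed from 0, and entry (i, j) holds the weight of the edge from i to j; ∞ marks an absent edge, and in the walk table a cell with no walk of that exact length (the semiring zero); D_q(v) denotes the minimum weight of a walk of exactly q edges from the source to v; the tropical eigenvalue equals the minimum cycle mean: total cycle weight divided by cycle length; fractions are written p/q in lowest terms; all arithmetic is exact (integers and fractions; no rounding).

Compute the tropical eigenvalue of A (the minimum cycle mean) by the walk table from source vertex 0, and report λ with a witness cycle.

q=0: [0, ∞, ∞]
q=1: [5, 20, 8]
q=2: [10, 9, 11]
q=3: [14, 12, 0]
Optimal cycle mean attained by: cycle 1->2->1, total (-9) + 1, length 2.
Answer: λ = -4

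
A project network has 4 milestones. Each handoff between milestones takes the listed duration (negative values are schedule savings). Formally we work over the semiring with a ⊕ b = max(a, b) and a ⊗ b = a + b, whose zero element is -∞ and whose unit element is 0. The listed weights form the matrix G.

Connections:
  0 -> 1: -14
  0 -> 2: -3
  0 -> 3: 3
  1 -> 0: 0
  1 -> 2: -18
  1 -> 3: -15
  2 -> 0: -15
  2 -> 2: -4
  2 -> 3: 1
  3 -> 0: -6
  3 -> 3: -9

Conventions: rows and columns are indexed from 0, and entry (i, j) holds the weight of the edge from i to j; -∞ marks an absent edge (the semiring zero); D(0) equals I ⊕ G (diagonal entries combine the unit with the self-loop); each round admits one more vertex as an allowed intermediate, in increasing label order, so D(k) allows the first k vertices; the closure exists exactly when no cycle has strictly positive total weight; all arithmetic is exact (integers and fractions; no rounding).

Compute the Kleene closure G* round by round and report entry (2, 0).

D(0):
  [0, -14, -3, 3]
  [0, 0, -18, -15]
  [-15, -∞, 0, 1]
  [-6, -∞, -∞, 0]
D(1):
  [0, -14, -3, 3]
  [0, 0, -3, 3]
  [-15, -29, 0, 1]
  [-6, -20, -9, 0]
D(2):
  [0, -14, -3, 3]
  [0, 0, -3, 3]
  [-15, -29, 0, 1]
  [-6, -20, -9, 0]
D(3):
  [0, -14, -3, 3]
  [0, 0, -3, 3]
  [-15, -29, 0, 1]
  [-6, -20, -9, 0]
D(4):
  [0, -14, -3, 3]
  [0, 0, -3, 3]
  [-5, -19, 0, 1]
  [-6, -20, -9, 0]
Answer: G*[2][0] = -5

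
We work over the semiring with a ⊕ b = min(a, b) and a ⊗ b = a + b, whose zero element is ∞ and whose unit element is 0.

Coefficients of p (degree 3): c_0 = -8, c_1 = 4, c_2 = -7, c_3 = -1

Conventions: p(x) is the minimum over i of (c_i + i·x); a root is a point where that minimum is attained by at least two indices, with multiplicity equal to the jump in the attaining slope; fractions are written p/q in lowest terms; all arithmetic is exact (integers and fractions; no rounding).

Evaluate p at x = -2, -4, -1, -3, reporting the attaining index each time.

p(-2) = min(-8+0·(-2)=-8, 4+1·(-2)=2, -7+2·(-2)=-11, -1+3·(-2)=-7) = -11 (attained by i=2)
p(-4) = min(-8+0·(-4)=-8, 4+1·(-4)=0, -7+2·(-4)=-15, -1+3·(-4)=-13) = -15 (attained by i=2)
p(-1) = min(-8+0·(-1)=-8, 4+1·(-1)=3, -7+2·(-1)=-9, -1+3·(-1)=-4) = -9 (attained by i=2)
p(-3) = min(-8+0·(-3)=-8, 4+1·(-3)=1, -7+2·(-3)=-13, -1+3·(-3)=-10) = -13 (attained by i=2)
Answer: p(-2) = -11; p(-4) = -15; p(-1) = -9; p(-3) = -13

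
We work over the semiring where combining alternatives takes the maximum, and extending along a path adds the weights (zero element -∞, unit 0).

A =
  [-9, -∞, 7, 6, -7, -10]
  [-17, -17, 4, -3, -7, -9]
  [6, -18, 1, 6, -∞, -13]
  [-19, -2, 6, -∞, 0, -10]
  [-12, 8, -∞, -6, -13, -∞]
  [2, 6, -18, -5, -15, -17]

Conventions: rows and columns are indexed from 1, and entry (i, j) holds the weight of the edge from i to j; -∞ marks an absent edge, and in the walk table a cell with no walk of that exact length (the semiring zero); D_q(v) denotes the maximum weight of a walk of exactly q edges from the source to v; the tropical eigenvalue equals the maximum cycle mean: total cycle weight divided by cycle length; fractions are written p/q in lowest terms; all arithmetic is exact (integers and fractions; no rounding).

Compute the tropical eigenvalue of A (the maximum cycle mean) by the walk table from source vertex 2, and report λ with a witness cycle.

q=0: [-∞, 0, -∞, -∞, -∞, -∞]
q=1: [-17, -17, 4, -3, -7, -9]
q=2: [10, 1, 5, 10, -3, -9]
q=3: [11, 8, 17, 16, 10, 0]
q=4: [23, 18, 22, 23, 16, 6]
q=5: [28, 24, 30, 29, 23, 13]
q=6: [36, 31, 35, 36, 29, 19]
Optimal cycle mean attained by: cycle 1->3->1, total 7 + 6, length 2.
Answer: λ = 13/2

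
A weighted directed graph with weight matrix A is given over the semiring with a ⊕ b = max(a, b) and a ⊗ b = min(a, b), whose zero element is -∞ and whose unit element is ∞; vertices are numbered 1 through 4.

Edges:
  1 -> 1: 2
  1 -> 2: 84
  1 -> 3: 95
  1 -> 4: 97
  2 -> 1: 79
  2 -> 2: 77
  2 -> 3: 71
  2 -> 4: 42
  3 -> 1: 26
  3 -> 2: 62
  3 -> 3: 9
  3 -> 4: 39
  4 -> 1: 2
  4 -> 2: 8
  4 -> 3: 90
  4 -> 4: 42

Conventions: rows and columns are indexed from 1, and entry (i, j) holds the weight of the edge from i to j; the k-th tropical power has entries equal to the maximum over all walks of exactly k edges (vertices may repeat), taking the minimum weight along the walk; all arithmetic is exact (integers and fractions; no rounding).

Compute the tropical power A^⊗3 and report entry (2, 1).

A^⊗2:
  [79, 77, 90, 42]
  [77, 79, 79, 79]
  [62, 62, 62, 42]
  [26, 62, 42, 42]
A^⊗3:
  [77, 79, 79, 79]
  [79, 77, 79, 77]
  [62, 62, 62, 62]
  [62, 62, 62, 42]
Key observation: the optimum is the walk 2->1->2->1, with weight 79 min 84 min 79 = 79.
Optimal value attained by: walk 2->1->2->1.
Answer: (A^⊗3)[2][1] = 79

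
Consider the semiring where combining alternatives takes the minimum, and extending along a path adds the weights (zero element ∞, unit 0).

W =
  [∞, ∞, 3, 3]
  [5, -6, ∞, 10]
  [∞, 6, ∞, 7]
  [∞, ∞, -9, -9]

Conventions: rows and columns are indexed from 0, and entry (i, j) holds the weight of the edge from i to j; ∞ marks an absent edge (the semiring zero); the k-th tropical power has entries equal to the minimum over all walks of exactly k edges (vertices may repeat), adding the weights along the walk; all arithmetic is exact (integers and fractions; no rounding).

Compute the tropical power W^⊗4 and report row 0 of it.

W^⊗2:
  [∞, 9, -6, -6]
  [-1, -12, 1, 1]
  [11, 0, -2, -2]
  [∞, -3, -18, -18]
W^⊗3:
  [14, 0, -15, -15]
  [-7, -18, -8, -8]
  [5, -6, -11, -11]
  [2, -12, -27, -27]
W^⊗4:
  [5, -9, -24, -24]
  [-13, -24, -17, -17]
  [-1, -12, -20, -20]
  [-7, -21, -36, -36]
Answer: row 0 of W^⊗4 = [5, -9, -24, -24]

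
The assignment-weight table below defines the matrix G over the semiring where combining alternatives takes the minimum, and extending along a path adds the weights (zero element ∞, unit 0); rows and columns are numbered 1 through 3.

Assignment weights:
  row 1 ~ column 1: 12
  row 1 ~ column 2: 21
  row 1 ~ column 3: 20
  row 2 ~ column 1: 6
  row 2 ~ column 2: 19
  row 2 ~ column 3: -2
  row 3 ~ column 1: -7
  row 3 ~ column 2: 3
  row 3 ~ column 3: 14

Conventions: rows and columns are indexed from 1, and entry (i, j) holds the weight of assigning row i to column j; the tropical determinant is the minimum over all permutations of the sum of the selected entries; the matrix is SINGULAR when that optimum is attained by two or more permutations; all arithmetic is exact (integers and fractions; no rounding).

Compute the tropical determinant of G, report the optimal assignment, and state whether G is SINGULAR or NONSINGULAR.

σ = (1, 2, 3): 12 + 19 + 14 = 45
σ = (1, 3, 2): 12 + (-2) + 3 = 13
σ = (2, 1, 3): 21 + 6 + 14 = 41
σ = (2, 3, 1): 21 + (-2) + (-7) = 12
σ = (3, 1, 2): 20 + 6 + 3 = 29
σ = (3, 2, 1): 20 + 19 + (-7) = 32
Optimal value attained by: σ = (2, 3, 1).
Answer: det⊕(G) = 12; verdict: NONSINGULAR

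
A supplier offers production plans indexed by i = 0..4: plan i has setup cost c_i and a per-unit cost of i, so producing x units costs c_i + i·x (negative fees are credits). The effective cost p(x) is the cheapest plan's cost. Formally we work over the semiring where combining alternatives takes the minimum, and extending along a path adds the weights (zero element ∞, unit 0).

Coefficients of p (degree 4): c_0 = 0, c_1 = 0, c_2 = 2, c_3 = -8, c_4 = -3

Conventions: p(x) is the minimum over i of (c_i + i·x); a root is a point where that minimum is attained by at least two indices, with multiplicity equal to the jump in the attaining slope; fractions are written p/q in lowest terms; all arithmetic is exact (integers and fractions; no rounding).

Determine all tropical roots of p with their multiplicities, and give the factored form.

hull edge (i=0, c=0) to (i=3, c=-8): slope -8/3, span 3
hull edge (i=3, c=-8) to (i=4, c=-3): slope 5, span 1
Factored form: p(x) = -3 ⊗ (x ⊕ (-5)) ⊗ (x ⊕ 8/3) ⊗ (x ⊕ 8/3) ⊗ (x ⊕ 8/3)
Answer: roots = -5 (mult 1), 8/3 (mult 3)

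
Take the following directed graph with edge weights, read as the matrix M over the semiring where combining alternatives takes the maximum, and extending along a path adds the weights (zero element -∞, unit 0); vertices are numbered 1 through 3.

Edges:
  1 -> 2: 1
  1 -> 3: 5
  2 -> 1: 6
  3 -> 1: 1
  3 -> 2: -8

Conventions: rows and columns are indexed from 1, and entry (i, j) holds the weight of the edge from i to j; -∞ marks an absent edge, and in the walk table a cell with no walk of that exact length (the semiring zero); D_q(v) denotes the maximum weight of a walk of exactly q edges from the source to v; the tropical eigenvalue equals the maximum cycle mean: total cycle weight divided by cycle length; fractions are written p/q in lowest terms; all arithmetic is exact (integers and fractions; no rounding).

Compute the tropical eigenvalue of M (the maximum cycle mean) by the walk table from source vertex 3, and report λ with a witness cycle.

q=0: [-∞, -∞, 0]
q=1: [1, -8, -∞]
q=2: [-2, 2, 6]
q=3: [8, -1, 3]
Optimal cycle mean attained by: cycle 1->2->1, total 1 + 6, length 2.
Answer: λ = 7/2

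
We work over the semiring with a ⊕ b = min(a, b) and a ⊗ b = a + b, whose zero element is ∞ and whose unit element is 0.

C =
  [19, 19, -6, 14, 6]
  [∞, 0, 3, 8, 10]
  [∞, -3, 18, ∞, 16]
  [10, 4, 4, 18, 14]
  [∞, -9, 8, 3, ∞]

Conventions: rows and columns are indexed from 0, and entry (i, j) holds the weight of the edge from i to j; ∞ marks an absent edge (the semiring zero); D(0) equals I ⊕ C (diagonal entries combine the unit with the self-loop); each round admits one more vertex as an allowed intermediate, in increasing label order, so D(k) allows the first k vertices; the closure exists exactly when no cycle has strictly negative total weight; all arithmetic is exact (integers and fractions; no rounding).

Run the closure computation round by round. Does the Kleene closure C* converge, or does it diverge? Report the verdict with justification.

D(0):
  [0, 19, -6, 14, 6]
  [∞, 0, 3, 8, 10]
  [∞, -3, 0, ∞, 16]
  [10, 4, 4, 0, 14]
  [∞, -9, 8, 3, 0]
D(1):
  [0, 19, -6, 14, 6]
  [∞, 0, 3, 8, 10]
  [∞, -3, 0, ∞, 16]
  [10, 4, 4, 0, 14]
  [∞, -9, 8, 3, 0]
D(2):
  [0, 19, -6, 14, 6]
  [∞, 0, 3, 8, 10]
  [∞, -3, 0, 5, 7]
  [10, 4, 4, 0, 14]
  [∞, -9, -6, -1, 0]
D(3):
  [0, -9, -6, -1, 1]
  [∞, 0, 3, 8, 10]
  [∞, -3, 0, 5, 7]
  [10, 1, 4, 0, 11]
  [∞, -9, -6, -1, 0]
D(4):
  [0, -9, -6, -1, 1]
  [18, 0, 3, 8, 10]
  [15, -3, 0, 5, 7]
  [10, 1, 4, 0, 11]
  [9, -9, -6, -1, 0]
D(5):
  [0, -9, -6, -1, 1]
  [18, 0, 3, 8, 10]
  [15, -3, 0, 5, 7]
  [10, 1, 4, 0, 11]
  [9, -9, -6, -1, 0]
Key observation: every diagonal entry stays at the unit through all rounds, so no improving cycle exists.
Answer: CONVERGES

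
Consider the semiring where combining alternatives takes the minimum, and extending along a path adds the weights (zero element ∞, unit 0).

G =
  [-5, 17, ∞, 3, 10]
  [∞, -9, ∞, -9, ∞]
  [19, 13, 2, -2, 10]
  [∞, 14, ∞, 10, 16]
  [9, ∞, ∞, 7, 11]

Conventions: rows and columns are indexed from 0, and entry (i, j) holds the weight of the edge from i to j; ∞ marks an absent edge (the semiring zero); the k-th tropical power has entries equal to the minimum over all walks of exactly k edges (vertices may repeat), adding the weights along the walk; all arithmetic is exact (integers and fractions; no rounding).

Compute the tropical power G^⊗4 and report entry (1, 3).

G^⊗2:
  [-10, 8, ∞, -2, 5]
  [∞, -18, ∞, -18, 7]
  [14, 4, 4, 0, 12]
  [25, 5, ∞, 5, 26]
  [4, 21, ∞, 12, 19]
G^⊗3:
  [-15, -1, ∞, -7, 0]
  [16, -27, ∞, -27, -2]
  [9, -5, 6, -5, 14]
  [20, -4, ∞, -4, 21]
  [-1, 12, ∞, 7, 14]
G^⊗4:
  [-20, -10, ∞, -12, -5]
  [7, -36, ∞, -36, -11]
  [4, -14, 8, -14, 11]
  [15, -13, ∞, -13, 12]
  [-6, 3, ∞, 2, 9]
Key observation: the optimum is the walk 1->1->1->1->3, with weight (-9) + (-9) + (-9) + (-9) = -36.
Optimal value attained by: walk 1->1->1->1->3.
Answer: (G^⊗4)[1][3] = -36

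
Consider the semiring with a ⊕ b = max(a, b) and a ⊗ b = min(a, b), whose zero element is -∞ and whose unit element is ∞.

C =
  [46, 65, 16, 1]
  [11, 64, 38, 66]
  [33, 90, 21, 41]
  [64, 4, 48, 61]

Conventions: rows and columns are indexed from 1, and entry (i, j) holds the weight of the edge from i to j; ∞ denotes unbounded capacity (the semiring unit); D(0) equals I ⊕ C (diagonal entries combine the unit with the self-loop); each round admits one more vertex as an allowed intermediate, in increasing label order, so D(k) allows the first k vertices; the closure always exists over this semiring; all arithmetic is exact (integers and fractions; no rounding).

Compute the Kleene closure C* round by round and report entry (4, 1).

D(0):
  [∞, 65, 16, 1]
  [11, ∞, 38, 66]
  [33, 90, ∞, 41]
  [64, 4, 48, ∞]
D(1):
  [∞, 65, 16, 1]
  [11, ∞, 38, 66]
  [33, 90, ∞, 41]
  [64, 64, 48, ∞]
D(2):
  [∞, 65, 38, 65]
  [11, ∞, 38, 66]
  [33, 90, ∞, 66]
  [64, 64, 48, ∞]
D(3):
  [∞, 65, 38, 65]
  [33, ∞, 38, 66]
  [33, 90, ∞, 66]
  [64, 64, 48, ∞]
D(4):
  [∞, 65, 48, 65]
  [64, ∞, 48, 66]
  [64, 90, ∞, 66]
  [64, 64, 48, ∞]
Answer: C*[4][1] = 64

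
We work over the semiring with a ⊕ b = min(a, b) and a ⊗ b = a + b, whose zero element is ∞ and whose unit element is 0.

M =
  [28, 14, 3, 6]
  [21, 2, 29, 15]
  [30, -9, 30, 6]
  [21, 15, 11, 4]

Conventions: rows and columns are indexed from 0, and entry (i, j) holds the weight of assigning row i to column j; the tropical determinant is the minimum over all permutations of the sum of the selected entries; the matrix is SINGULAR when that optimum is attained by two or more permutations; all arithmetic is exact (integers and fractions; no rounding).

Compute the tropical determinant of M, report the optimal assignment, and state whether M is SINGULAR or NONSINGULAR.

σ = (0, 1, 2, 3): 28 + 2 + 30 + 4 = 64
σ = (0, 1, 3, 2): 28 + 2 + 6 + 11 = 47
σ = (0, 2, 1, 3): 28 + 29 + (-9) + 4 = 52
σ = (0, 2, 3, 1): 28 + 29 + 6 + 15 = 78
σ = (0, 3, 1, 2): 28 + 15 + (-9) + 11 = 45
σ = (0, 3, 2, 1): 28 + 15 + 30 + 15 = 88
σ = (1, 0, 2, 3): 14 + 21 + 30 + 4 = 69
σ = (1, 0, 3, 2): 14 + 21 + 6 + 11 = 52
σ = (1, 2, 0, 3): 14 + 29 + 30 + 4 = 77
σ = (1, 2, 3, 0): 14 + 29 + 6 + 21 = 70
σ = (1, 3, 0, 2): 14 + 15 + 30 + 11 = 70
σ = (1, 3, 2, 0): 14 + 15 + 30 + 21 = 80
σ = (2, 0, 1, 3): 3 + 21 + (-9) + 4 = 19
σ = (2, 0, 3, 1): 3 + 21 + 6 + 15 = 45
σ = (2, 1, 0, 3): 3 + 2 + 30 + 4 = 39
σ = (2, 1, 3, 0): 3 + 2 + 6 + 21 = 32
σ = (2, 3, 0, 1): 3 + 15 + 30 + 15 = 63
σ = (2, 3, 1, 0): 3 + 15 + (-9) + 21 = 30
σ = (3, 0, 1, 2): 6 + 21 + (-9) + 11 = 29
σ = (3, 0, 2, 1): 6 + 21 + 30 + 15 = 72
σ = (3, 1, 0, 2): 6 + 2 + 30 + 11 = 49
σ = (3, 1, 2, 0): 6 + 2 + 30 + 21 = 59
σ = (3, 2, 0, 1): 6 + 29 + 30 + 15 = 80
σ = (3, 2, 1, 0): 6 + 29 + (-9) + 21 = 47
Optimal value attained by: σ = (2, 0, 1, 3).
Answer: det⊕(M) = 19; verdict: NONSINGULAR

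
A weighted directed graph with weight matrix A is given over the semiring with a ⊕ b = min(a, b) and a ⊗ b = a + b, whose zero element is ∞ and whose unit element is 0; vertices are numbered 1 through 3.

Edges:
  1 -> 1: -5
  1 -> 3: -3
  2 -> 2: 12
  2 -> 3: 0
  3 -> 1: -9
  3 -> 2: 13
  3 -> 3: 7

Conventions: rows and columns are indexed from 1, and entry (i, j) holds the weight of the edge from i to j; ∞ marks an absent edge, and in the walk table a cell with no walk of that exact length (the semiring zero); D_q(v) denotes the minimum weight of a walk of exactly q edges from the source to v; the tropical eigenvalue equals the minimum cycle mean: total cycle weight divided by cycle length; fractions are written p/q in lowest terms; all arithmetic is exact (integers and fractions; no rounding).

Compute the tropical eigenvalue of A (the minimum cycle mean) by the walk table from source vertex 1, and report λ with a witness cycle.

q=0: [0, ∞, ∞]
q=1: [-5, ∞, -3]
q=2: [-12, 10, -8]
q=3: [-17, 5, -15]
Optimal cycle mean attained by: cycle 1->3->1, total (-3) + (-9), length 2.
Answer: λ = -6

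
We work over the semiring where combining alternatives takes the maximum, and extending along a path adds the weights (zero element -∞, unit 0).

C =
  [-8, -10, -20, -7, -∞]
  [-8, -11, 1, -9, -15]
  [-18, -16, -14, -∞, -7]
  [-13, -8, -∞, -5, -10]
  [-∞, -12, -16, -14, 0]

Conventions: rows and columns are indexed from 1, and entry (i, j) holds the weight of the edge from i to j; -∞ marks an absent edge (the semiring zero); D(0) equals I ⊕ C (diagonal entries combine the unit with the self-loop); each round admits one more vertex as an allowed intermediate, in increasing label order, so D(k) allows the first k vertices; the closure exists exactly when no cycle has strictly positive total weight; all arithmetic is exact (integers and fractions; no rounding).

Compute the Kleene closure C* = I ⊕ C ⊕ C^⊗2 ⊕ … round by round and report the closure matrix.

D(0):
  [0, -10, -20, -7, -∞]
  [-8, 0, 1, -9, -15]
  [-18, -16, 0, -∞, -7]
  [-13, -8, -∞, 0, -10]
  [-∞, -12, -16, -14, 0]
D(1):
  [0, -10, -20, -7, -∞]
  [-8, 0, 1, -9, -15]
  [-18, -16, 0, -25, -7]
  [-13, -8, -33, 0, -10]
  [-∞, -12, -16, -14, 0]
D(2):
  [0, -10, -9, -7, -25]
  [-8, 0, 1, -9, -15]
  [-18, -16, 0, -25, -7]
  [-13, -8, -7, 0, -10]
  [-20, -12, -11, -14, 0]
D(3):
  [0, -10, -9, -7, -16]
  [-8, 0, 1, -9, -6]
  [-18, -16, 0, -25, -7]
  [-13, -8, -7, 0, -10]
  [-20, -12, -11, -14, 0]
D(4):
  [0, -10, -9, -7, -16]
  [-8, 0, 1, -9, -6]
  [-18, -16, 0, -25, -7]
  [-13, -8, -7, 0, -10]
  [-20, -12, -11, -14, 0]
D(5):
  [0, -10, -9, -7, -16]
  [-8, 0, 1, -9, -6]
  [-18, -16, 0, -21, -7]
  [-13, -8, -7, 0, -10]
  [-20, -12, -11, -14, 0]
Answer: C* = [[0, -10, -9, -7, -16], [-8, 0, 1, -9, -6], [-18, -16, 0, -21, -7], [-13, -8, -7, 0, -10], [-20, -12, -11, -14, 0]]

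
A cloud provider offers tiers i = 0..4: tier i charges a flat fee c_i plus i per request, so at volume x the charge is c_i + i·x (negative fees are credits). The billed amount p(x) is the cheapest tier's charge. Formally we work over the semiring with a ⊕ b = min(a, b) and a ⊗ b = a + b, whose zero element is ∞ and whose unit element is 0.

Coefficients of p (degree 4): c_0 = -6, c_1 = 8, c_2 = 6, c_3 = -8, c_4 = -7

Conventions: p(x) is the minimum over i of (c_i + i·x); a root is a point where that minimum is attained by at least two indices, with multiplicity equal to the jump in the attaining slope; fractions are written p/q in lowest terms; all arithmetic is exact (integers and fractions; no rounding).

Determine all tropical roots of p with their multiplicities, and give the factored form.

hull edge (i=0, c=-6) to (i=3, c=-8): slope -2/3, span 3
hull edge (i=3, c=-8) to (i=4, c=-7): slope 1, span 1
Factored form: p(x) = -7 ⊗ (x ⊕ (-1)) ⊗ (x ⊕ 2/3) ⊗ (x ⊕ 2/3) ⊗ (x ⊕ 2/3)
Answer: roots = -1 (mult 1), 2/3 (mult 3)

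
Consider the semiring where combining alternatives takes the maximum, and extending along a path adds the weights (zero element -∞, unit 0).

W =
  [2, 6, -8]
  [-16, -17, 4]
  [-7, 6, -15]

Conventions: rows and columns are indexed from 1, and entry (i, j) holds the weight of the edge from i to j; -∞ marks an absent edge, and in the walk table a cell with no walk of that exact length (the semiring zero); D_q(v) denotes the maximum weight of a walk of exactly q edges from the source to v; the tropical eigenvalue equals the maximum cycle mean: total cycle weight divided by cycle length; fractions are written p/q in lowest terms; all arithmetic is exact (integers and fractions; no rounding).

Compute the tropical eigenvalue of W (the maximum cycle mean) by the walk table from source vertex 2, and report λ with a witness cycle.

q=0: [-∞, 0, -∞]
q=1: [-16, -17, 4]
q=2: [-3, 10, -11]
q=3: [-1, 3, 14]
Optimal cycle mean attained by: cycle 2->3->2, total 4 + 6, length 2.
Answer: λ = 5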